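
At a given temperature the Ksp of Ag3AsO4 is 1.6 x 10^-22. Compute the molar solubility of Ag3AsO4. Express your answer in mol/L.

Ag3AsO4(s) ⇌ 3 Ag^+(aq) + AsO4^3-(aq)
Ksp = [Ag^+]^3[AsO4^3-]
For each mole of Ag3AsO4 that dissolves: [Ag^+] = 3s, [AsO4^3-] = s.
Substituting: Ksp = (3s)^3s = 27s^4
Solving, s = (1.6 x 10^-22/27)^(1/4) = 1.6 x 10^-6 M

s = 1.6 × 10^-6 M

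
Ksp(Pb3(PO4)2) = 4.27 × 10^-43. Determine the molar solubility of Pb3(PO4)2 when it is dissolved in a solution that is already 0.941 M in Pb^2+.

s ≈ 3.58e-22 M

Pb3(PO4)2(s) <=> 3 Pb^2+ + 2 PO4^3-
Ksp = [Pb^2+]^3[PO4^3-]^2
Let s = moles of Pb3(PO4)2 that dissolve per litre. [Pb^2+] = 0.941 + 3s ≈ 0.941, [PO4^3-] = 2s (common-ion effect: Pb^2+ is already 0.941 M).
Ksp ≈ (0.941)^3 × (2s)^2
s = 3.58 × 10^-22 M
Check: 3s = 1.1 × 10^-21 ≪ 0.941, so the approximation is valid.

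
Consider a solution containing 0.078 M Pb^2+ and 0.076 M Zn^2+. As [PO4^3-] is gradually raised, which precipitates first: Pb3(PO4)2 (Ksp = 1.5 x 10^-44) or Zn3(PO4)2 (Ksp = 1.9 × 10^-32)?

Pb3(PO4)2

Precipitation of each salt starts when its ion product equals its Ksp.
For Pb3(PO4)2: 1.5 x 10^-44 = (0.078)^3 × [PO4^3-]^2  ⇒  [PO4^3-] = 5.6 × 10^-21 M.
For Zn3(PO4)2: 1.9 × 10^-32 = (0.076)^3 × [PO4^3-]^2  ⇒  [PO4^3-] = 6.6 × 10^-15 M.
The salt with the lower threshold [PO4^3-] precipitates first: Pb3(PO4)2.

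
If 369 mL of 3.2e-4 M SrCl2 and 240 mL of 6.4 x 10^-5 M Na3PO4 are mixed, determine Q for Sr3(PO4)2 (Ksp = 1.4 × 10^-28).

Total volume = 369 + 240 = 609 mL.
[Sr^2+] = 3.2 × 10^-4 × (369/609) = 1.94 × 10^-4 M
[PO4^3-] = 6.4 x 10^-5 × (240/609) = 2.52 × 10^-5 M
Sr3(PO4)2(s) ⇌ 3 Sr^2+(aq) + 2 PO4^3-(aq), so Q = [Sr^2+]^3[PO4^3-]^2
Q = (1.94 × 10^-4)^3(2.52 x 10^-5)^2 = 4.6 × 10^-21
Q > Ksp, so Sr3(PO4)2 will precipitate.

Q = 4.6 × 10^-21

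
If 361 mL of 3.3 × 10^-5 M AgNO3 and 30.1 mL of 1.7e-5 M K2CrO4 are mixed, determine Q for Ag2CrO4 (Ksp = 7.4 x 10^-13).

Q = 1.2 × 10^-15

Total volume = 361 + 30.1 = 391.1 mL.
[Ag^+] = 3.3 × 10^-5 × (361/391.1) = 3.05 × 10^-5 M
[CrO4^2-] = 1.7 × 10^-5 × (30.1/391.1) = 1.31 × 10^-6 M
Ag2CrO4(s) ⇌ 2 Ag^+(aq) + CrO4^2-(aq), so Q = [Ag^+]^2[CrO4^2-]
Q = (3.05 × 10^-5)^2(1.31 x 10^-6) = 1.2 x 10^-15
Q < Ksp, so no precipitate of Ag2CrO4 forms.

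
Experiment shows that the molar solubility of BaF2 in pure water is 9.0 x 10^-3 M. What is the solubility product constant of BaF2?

BaF2(s) ⇌ Ba^2+ + 2 F^-
For each mole of BaF2 that dissolves: [Ba^2+] = s, [F^-] = 2s.
Ksp = [Ba^2+][F^-]^2
So Ksp = s × (2s)^2 = 4s^3
Ksp = 4 × (9.0 × 10^-3)^3 = 2.9 x 10^-6

Ksp = 2.9e-6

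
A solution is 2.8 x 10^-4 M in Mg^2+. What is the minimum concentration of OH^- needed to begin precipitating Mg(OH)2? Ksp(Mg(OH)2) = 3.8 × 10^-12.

1.2 × 10^-4 M

Mg(OH)2(s) <=> Mg^2+ + 2 OH^-
Ksp = [Mg^2+][OH^-]^2
Precipitation begins when Q = Ksp. With [Mg^2+] = 2.8 x 10^-4 M:
3.8 × 10^-12 = (2.8 x 10^-4) × [OH^-]^2
[OH^-] = (3.8 × 10^-12 / 2.8 × 10^-4)^(1/2) = 1.2 × 10^-4 M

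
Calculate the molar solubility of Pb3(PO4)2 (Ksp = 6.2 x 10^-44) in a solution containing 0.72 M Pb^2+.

Pb3(PO4)2(s) <=> 3 Pb^2+ + 2 PO4^3-
Ksp = [Pb^2+]^3[PO4^3-]^2
Let s = moles of Pb3(PO4)2 that dissolve per litre. [Pb^2+] = 0.72 + 3s ≈ 0.72, [PO4^3-] = 2s (since the Pb^2+ already present dominates).
Ksp ≈ (0.72)^3 × (2s)^2
s = 2.0 x 10^-22 M
Check: 3s = 6.1 x 10^-22 ≪ 0.72, so the approximation is valid.

2.0 × 10^-22 M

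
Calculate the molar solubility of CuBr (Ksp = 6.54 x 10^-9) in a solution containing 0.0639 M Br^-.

s ≈ 1.02 × 10^-7 M

CuBr(s) <=> Cu^+ + Br^-
Ksp = [Cu^+][Br^-]
If s mol/L dissolves here, [Cu^+] = s, [Br^-] = 0.0639 + s ≈ 0.0639 (since the Br^- already present dominates).
Ksp ≈ s × 0.0639
s = 1.02 × 10^-7 M
Check: s = 1.0 × 10^-7 ≪ 0.0639, so the approximation is valid.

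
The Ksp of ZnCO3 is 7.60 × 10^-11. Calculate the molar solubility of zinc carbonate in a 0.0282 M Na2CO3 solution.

s ≈ 2.70 x 10^-9 M

ZnCO3(s) ⇌ Zn^2+(aq) + CO3^2-(aq)
Ksp = [Zn^2+][CO3^2-]
If s mol/L dissolves here, [Zn^2+] = s, [CO3^2-] = 0.0282 + s ≈ 0.0282 (Ksp is small, so little additional dissolves).
Ksp ≈ s × 0.0282
s = 2.70 x 10^-9 M
Check: s = 2.7 × 10^-9 ≪ 0.0282, so the approximation is valid.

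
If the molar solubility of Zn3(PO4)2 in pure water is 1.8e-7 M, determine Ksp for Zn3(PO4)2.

Ksp ≈ 2.0 × 10^-32

Zn3(PO4)2(s) ⇌ 3 Zn^2+ + 2 PO4^3-
With molar solubility s: [Zn^2+] = 3s, [PO4^3-] = 2s.
Ksp = [Zn^2+]^3[PO4^3-]^2
So Ksp = (3s)^3 × (2s)^2 = 108s^5
With s = 1.8 x 10^-7: Ksp = 2.0 x 10^-32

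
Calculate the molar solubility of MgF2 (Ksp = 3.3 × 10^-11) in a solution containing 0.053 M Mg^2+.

MgF2(s) ⇌ Mg^2+(aq) + 2 F^-(aq)
Ksp = [Mg^2+][F^-]^2
If s mol/L dissolves here, [Mg^2+] = 0.053 + s ≈ 0.053, [F^-] = 2s (since the Mg^2+ already present dominates).
Ksp ≈ 0.053 × (2s)^2
s = 1.2 × 10^-5 M
Check: s = 1.2 x 10^-5 ≪ 0.053, so the approximation is valid.

s = 1.2e-5 M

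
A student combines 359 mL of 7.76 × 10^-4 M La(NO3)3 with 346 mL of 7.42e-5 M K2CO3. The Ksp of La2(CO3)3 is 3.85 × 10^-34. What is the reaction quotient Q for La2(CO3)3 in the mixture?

7.54 x 10^-21

Total volume = 359 + 346 = 705 mL.
[La^3+] = 7.76 × 10^-4 × (359/705) = 3.952 x 10^-4 M
[CO3^2-] = 7.42 × 10^-5 × (346/705) = 3.642 × 10^-5 M
La2(CO3)3(s) <=> 2 La^3+ + 3 CO3^2-, so Q = [La^3+]^2[CO3^2-]^3
Q = (3.952 × 10^-4)^2(3.642 x 10^-5)^3 = 7.54 × 10^-21
Q > Ksp, so La2(CO3)3 will precipitate.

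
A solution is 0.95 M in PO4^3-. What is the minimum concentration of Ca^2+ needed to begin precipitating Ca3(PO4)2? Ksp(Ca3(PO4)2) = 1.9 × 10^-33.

[Ca^2+] = 1.3 × 10^-11 M

Ca3(PO4)2(s) <=> 3 Ca^2+ + 2 PO4^3-
Ksp = [Ca^2+]^3[PO4^3-]^2
Precipitation begins when Q = Ksp. With [PO4^3-] = 0.95 M:
1.9 × 10^-33 = (0.95)^2 × [Ca^2+]^3
[Ca^2+] = (1.9 × 10^-33 / 9.03 x 10^-1)^(1/3) = 1.3 × 10^-11 M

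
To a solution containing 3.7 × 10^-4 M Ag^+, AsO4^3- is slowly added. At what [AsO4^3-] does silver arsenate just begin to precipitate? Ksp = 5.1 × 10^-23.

Ag3AsO4(s) ⇌ 3 Ag^+(aq) + AsO4^3-(aq)
Ksp = [Ag^+]^3[AsO4^3-]
Precipitation begins when Q = Ksp. With [Ag^+] = 3.7 × 10^-4 M:
5.1 × 10^-23 = (3.7 × 10^-4)^3 × [AsO4^3-]
[AsO4^3-] = (5.1 × 10^-23 / 5.07 × 10^-11) = 1.0 x 10^-12 M

1.0e-12 M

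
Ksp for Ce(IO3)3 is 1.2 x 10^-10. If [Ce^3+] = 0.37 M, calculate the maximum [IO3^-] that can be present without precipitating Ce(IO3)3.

6.9e-4 M

Ce(IO3)3(s) <=> Ce^3+ + 3 IO3^-
Ksp = [Ce^3+][IO3^-]^3
Precipitation begins when Q = Ksp. With [Ce^3+] = 0.37 M:
1.2 x 10^-10 = (0.37) × [IO3^-]^3
[IO3^-] = (1.2 x 10^-10 / 3.7 × 10^-1)^(1/3) = 6.9 × 10^-4 M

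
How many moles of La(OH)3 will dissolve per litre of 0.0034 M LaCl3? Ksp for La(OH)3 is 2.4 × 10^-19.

s ≈ 1.4 × 10^-6 M

La(OH)3(s) ⇌ La^3+(aq) + 3 OH^-(aq)
Ksp = [La^3+][OH^-]^3
Let s be the molar solubility in this solution. [La^3+] = 0.0034 + s ≈ 0.0034, [OH^-] = 3s (since La^3+ from LaCl3 dominates).
Ksp ≈ 0.0034 × (3s)^3
s = 1.4 × 10^-6 M
Check: s = 1.4 × 10^-6 ≪ 0.0034, so the approximation is valid.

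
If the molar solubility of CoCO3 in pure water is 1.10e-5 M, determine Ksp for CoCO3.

CoCO3(s) ⇌ Co^2+(aq) + CO3^2-(aq)
For each mole of CoCO3 that dissolves: [Co^2+] = s, [CO3^2-] = s.
Ksp = [Co^2+][CO3^2-]
Ksp = (s)(s) = s^2
Ksp = (1.10 × 10^-5)^2 = 1.21 × 10^-10

Ksp ≈ 1.21 x 10^-10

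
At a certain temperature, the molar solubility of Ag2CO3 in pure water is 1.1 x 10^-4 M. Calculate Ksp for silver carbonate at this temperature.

Ag2CO3(s) ⇌ 2 Ag^+(aq) + CO3^2-(aq)
With molar solubility s: [Ag^+] = 2s, [CO3^2-] = s.
Ksp = [Ag^+]^2[CO3^2-]
Substituting: Ksp = (2s)^2s = 4s^3
With s = 1.1 x 10^-4: Ksp = 5.3 × 10^-12

Ksp ≈ 5.3 × 10^-12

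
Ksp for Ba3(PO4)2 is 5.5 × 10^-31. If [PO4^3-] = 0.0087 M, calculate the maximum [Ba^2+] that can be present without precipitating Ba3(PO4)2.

Ba3(PO4)2(s) <=> 3 Ba^2+ + 2 PO4^3-
Ksp = [Ba^2+]^3[PO4^3-]^2
Precipitation begins when Q = Ksp. With [PO4^3-] = 0.0087 M:
5.5 × 10^-31 = (0.0087)^2 × [Ba^2+]^3
[Ba^2+] = (5.5 × 10^-31 / 7.57 × 10^-5)^(1/3) = 1.9 × 10^-9 M

1.9 × 10^-9 M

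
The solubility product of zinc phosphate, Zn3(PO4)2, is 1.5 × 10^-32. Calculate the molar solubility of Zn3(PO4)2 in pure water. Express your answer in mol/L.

s = 1.7 x 10^-7 M

Zn3(PO4)2(s) ⇌ 3 Zn^2+(aq) + 2 PO4^3-(aq)
Ksp = [Zn^2+]^3[PO4^3-]^2
Let s = molar solubility. Then [Zn^2+] = 3s and [PO4^3-] = 2s.
So Ksp = (3s)^3 × (2s)^2 = 108s^5
s^5 = 1.5 × 10^-32 / 108, so s = 1.7 x 10^-7 M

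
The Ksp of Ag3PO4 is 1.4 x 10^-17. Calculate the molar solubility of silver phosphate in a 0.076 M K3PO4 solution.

Ag3PO4(s) <=> 3 Ag^+ + PO4^3-
Ksp = [Ag^+]^3[PO4^3-]
Let s be the molar solubility in this solution. [Ag^+] = 3s, [PO4^3-] = 0.076 + s ≈ 0.076 (Ksp is small, so little additional dissolves).
Ksp ≈ (3s)^3 × 0.076
s = 1.9 × 10^-6 M
Check: s = 1.9 x 10^-6 ≪ 0.076, so the approximation is valid.

s = 1.9 x 10^-6 M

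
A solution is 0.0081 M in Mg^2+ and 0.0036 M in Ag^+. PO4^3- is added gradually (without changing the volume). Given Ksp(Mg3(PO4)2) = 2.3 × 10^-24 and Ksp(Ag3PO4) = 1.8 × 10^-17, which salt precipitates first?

Each salt begins to precipitate when Q = Ksp, i.e. when [PO4^3-] reaches its threshold.
For Mg3(PO4)2: 2.3 × 10^-24 = (0.0081)^3 × [PO4^3-]^2  ⇒  [PO4^3-] = 2.1 x 10^-9 M.
For Ag3PO4: 1.8 × 10^-17 = (0.0036)^3 × [PO4^3-]  ⇒  [PO4^3-] = 3.9 x 10^-10 M.
The salt with the lower threshold [PO4^3-] precipitates first: Ag3PO4.

Ag3PO4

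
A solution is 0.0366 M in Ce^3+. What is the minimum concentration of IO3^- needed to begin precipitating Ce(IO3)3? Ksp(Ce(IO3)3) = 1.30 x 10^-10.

Ce(IO3)3(s) ⇌ Ce^3+ + 3 IO3^-
Ksp = [Ce^3+][IO3^-]^3
Precipitation begins when Q = Ksp. With [Ce^3+] = 0.0366 M:
1.30 x 10^-10 = (0.0366) × [IO3^-]^3
[IO3^-] = (1.30 x 10^-10 / 3.66 × 10^-2)^(1/3) = 1.53 × 10^-3 M

[IO3^-] = 1.53 x 10^-3 M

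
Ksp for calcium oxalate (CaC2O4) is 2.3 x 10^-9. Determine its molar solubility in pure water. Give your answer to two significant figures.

CaC2O4(s) ⇌ Ca^2+(aq) + C2O4^2-(aq)
Ksp = [Ca^2+][C2O4^2-]
Let s = molar solubility. Then [Ca^2+] = s and [C2O4^2-] = s.
Ksp = s^2
s = (2.3 x 10^-9)^(1/2) = 4.8 × 10^-5 M

s ≈ 4.8 × 10^-5 M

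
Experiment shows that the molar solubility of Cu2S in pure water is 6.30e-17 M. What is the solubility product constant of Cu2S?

Ksp ≈ 1.00 x 10^-48

Cu2S(s) <=> 2 Cu^+(aq) + S^2-(aq)
With molar solubility s: [Cu^+] = 2s, [S^2-] = s.
Ksp = [Cu^+]^2[S^2-]
So Ksp = (2s)^2 × s = 4s^3
Ksp = 4 × (6.30 x 10^-17)^3 = 1.00 × 10^-48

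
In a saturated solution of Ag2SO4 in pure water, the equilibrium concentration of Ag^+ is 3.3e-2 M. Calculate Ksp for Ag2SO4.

1.8e-5

Ag2SO4(s) ⇌ 2 Ag^+ + SO4^2-
Stoichiometry gives [SO4^2-] = (1/2)[Ag^+] = 1.65 x 10^-2 M.
Ksp = [Ag^+]^2[SO4^2-]
Ksp = (3.3 x 10^-2)^2 × 1.65 x 10^-2 = 1.8 × 10^-5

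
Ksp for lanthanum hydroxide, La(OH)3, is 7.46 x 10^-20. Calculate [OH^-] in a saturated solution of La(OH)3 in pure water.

[OH^-] ≈ 2.18e-5 M

La(OH)3(s) <=> La^3+ + 3 OH^-
Ksp = [La^3+][OH^-]^3
Let s = molar solubility. Then [La^3+] = s and [OH^-] = 3s.
Substituting: Ksp = s(3s)^3 = 27s^4
s = (7.46 x 10^-20 / 27)^(1/4) = 7.250 x 10^-6 M
[OH^-] = 3s = 2.18 × 10^-5 M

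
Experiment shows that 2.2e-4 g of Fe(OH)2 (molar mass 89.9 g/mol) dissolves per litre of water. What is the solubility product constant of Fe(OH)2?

5.9 × 10^-17

Molar solubility s = (2.2 × 10^-4 g/L) / (89.9 g/mol) = 2.45 x 10^-6 M.
Fe(OH)2(s) ⇌ Fe^2+(aq) + 2 OH^-(aq)
Let s = molar solubility. Then [Fe^2+] = s and [OH^-] = 2s.
Ksp = [Fe^2+][OH^-]^2
Substituting: Ksp = s(2s)^2 = 4s^3
With s = 2.45 x 10^-6: Ksp = 5.9 x 10^-17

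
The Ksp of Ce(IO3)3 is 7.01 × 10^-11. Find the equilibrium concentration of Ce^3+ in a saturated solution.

[Ce^3+] ≈ 1.27 × 10^-3 M

Ce(IO3)3(s) ⇌ Ce^3+ + 3 IO3^-
Ksp = [Ce^3+][IO3^-]^3
Let s = molar solubility. Then [Ce^3+] = s and [IO3^-] = 3s.
Substituting: Ksp = s(3s)^3 = 27s^4
Solving, s = (7.01 × 10^-11/27)^(1/4) = 1.269 × 10^-3 M
[Ce^3+] = s = 1.27 × 10^-3 M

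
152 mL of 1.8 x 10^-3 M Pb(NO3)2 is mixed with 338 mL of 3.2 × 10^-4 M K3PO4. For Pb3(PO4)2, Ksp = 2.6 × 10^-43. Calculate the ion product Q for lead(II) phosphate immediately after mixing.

Total volume = 152 + 338 = 490 mL.
[Pb^2+] = 1.8 × 10^-3 × (152/490) = 5.58 × 10^-4 M
[PO4^3-] = 3.2 × 10^-4 × (338/490) = 2.21 × 10^-4 M
Pb3(PO4)2(s) ⇌ 3 Pb^2+ + 2 PO4^3-, so Q = [Pb^2+]^3[PO4^3-]^2
Q = (5.58 × 10^-4)^3(2.21 × 10^-4)^2 = 8.5 × 10^-18
Q > Ksp, so Pb3(PO4)2 will precipitate.

Q ≈ 8.5e-18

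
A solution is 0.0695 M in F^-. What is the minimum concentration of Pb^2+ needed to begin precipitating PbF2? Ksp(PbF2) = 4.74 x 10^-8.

PbF2(s) <=> Pb^2+(aq) + 2 F^-(aq)
Ksp = [Pb^2+][F^-]^2
Precipitation begins when Q = Ksp. With [F^-] = 0.0695 M:
4.74 x 10^-8 = (0.0695)^2 × [Pb^2+]
[Pb^2+] = (4.74 x 10^-8 / 4.830 × 10^-3) = 9.81 x 10^-6 M

[Pb^2+] ≈ 9.81e-6 M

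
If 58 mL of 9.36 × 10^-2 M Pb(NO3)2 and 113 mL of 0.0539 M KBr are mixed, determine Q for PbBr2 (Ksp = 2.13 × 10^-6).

Total volume = 58 + 113 = 171 mL.
[Pb^2+] = 9.36 × 10^-2 × (58/171) = 3.175 × 10^-2 M
[Br^-] = 5.39 x 10^-2 × (113/171) = 3.562 × 10^-2 M
PbBr2(s) ⇌ Pb^2+ + 2 Br^-, so Q = [Pb^2+][Br^-]^2
Q = (3.175 × 10^-2)(3.562 x 10^-2)^2 = 4.03 × 10^-5
Q > Ksp, so PbBr2 will precipitate.

4.03 × 10^-5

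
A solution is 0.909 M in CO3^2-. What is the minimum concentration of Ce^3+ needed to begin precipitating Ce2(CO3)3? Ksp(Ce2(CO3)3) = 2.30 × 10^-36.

Ce2(CO3)3(s) ⇌ 2 Ce^3+ + 3 CO3^2-
Ksp = [Ce^3+]^2[CO3^2-]^3
Precipitation begins when Q = Ksp. With [CO3^2-] = 0.909 M:
2.30 × 10^-36 = (0.909)^3 × [Ce^3+]^2
[Ce^3+] = (2.30 × 10^-36 / 7.511 × 10^-1)^(1/2) = 1.75 × 10^-18 M

[Ce^3+] = 1.75 x 10^-18 M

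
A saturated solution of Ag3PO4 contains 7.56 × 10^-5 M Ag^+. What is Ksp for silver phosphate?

Ksp = 1.09 x 10^-17

Ag3PO4(s) ⇌ 3 Ag^+ + PO4^3-
Stoichiometry gives [PO4^3-] = (1/3)[Ag^+] = 2.520 × 10^-5 M.
Ksp = [Ag^+]^3[PO4^3-]
Ksp = (7.56 × 10^-5)^3 × 2.520 x 10^-5 = 1.09 × 10^-17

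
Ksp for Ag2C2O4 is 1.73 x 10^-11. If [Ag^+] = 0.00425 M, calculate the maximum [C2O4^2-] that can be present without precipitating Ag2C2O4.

Ag2C2O4(s) ⇌ 2 Ag^+(aq) + C2O4^2-(aq)
Ksp = [Ag^+]^2[C2O4^2-]
Precipitation begins when Q = Ksp. With [Ag^+] = 0.00425 M:
1.73 x 10^-11 = (0.00425)^2 × [C2O4^2-]
[C2O4^2-] = (1.73 x 10^-11 / 1.806 x 10^-5) = 9.58 × 10^-7 M

[C2O4^2-] = 9.58 x 10^-7 M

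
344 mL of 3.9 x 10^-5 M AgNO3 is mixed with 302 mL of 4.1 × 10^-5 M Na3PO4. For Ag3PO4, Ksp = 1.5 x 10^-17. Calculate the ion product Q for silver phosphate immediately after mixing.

1.7 × 10^-19

Total volume = 344 + 302 = 646 mL.
[Ag^+] = 3.9 × 10^-5 × (344/646) = 2.08 x 10^-5 M
[PO4^3-] = 4.1 × 10^-5 × (302/646) = 1.92 × 10^-5 M
Ag3PO4(s) <=> 3 Ag^+ + PO4^3-, so Q = [Ag^+]^3[PO4^3-]
Q = (2.08 x 10^-5)^3(1.92 × 10^-5) = 1.7 x 10^-19
Q < Ksp, so no precipitate of Ag3PO4 forms.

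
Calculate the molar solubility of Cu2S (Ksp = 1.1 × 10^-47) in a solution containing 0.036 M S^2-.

Cu2S(s) ⇌ 2 Cu^+(aq) + S^2-(aq)
Ksp = [Cu^+]^2[S^2-]
Let s be the molar solubility in this solution. [Cu^+] = 2s, [S^2-] = 0.036 + s ≈ 0.036 (Ksp is small, so little additional dissolves).
Ksp ≈ (2s)^2 × 0.036
s = 8.7 × 10^-24 M
Check: s = 8.7 × 10^-24 ≪ 0.036, so the approximation is valid.

s ≈ 8.7 x 10^-24 M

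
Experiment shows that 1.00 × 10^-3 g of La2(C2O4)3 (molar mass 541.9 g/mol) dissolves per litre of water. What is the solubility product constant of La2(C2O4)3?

Molar solubility s = (1.00 × 10^-3 g/L) / (541.9 g/mol) = 1.845 x 10^-6 M.
La2(C2O4)3(s) ⇌ 2 La^3+ + 3 C2O4^2-
For each mole of La2(C2O4)3 that dissolves: [La^3+] = 2s, [C2O4^2-] = 3s.
Ksp = [La^3+]^2[C2O4^2-]^3
Substituting: Ksp = (2s)^2(3s)^3 = 108s^5
Ksp = 108 × (1.845 × 10^-6)^5 = 2.31 × 10^-27

Ksp = 2.31 × 10^-27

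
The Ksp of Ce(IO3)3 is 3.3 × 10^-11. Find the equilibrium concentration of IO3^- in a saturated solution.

Ce(IO3)3(s) ⇌ Ce^3+ + 3 IO3^-
Ksp = [Ce^3+][IO3^-]^3
For each mole of Ce(IO3)3 that dissolves: [Ce^3+] = s, [IO3^-] = 3s.
Ksp = s(3s)^3 = 27s^4
s = (3.3 × 10^-11 / 27)^(1/4) = 1.05 × 10^-3 M
[IO3^-] = 3s = 3.2 × 10^-3 M

[IO3^-] ≈ 3.2e-3 M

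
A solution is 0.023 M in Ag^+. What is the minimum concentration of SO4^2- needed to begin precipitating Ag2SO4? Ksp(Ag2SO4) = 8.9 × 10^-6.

1.7 × 10^-2 M

Ag2SO4(s) <=> 2 Ag^+ + SO4^2-
Ksp = [Ag^+]^2[SO4^2-]
Precipitation begins when Q = Ksp. With [Ag^+] = 0.023 M:
8.9 × 10^-6 = (0.023)^2 × [SO4^2-]
[SO4^2-] = (8.9 × 10^-6 / 5.29 x 10^-4) = 1.7 × 10^-2 M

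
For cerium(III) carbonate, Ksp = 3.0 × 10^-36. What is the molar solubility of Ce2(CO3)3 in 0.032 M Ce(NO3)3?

Ce2(CO3)3(s) ⇌ 2 Ce^3+ + 3 CO3^2-
Ksp = [Ce^3+]^2[CO3^2-]^3
If s mol/L dissolves here, [Ce^3+] = 0.032 + 2s ≈ 0.032, [CO3^2-] = 3s (Ksp is small, so little additional dissolves).
Ksp ≈ (0.032)^2 × (3s)^3
s = 4.8 x 10^-12 M
Check: 2s = 9.5 x 10^-12 ≪ 0.032, so the approximation is valid.

s ≈ 4.8 × 10^-12 M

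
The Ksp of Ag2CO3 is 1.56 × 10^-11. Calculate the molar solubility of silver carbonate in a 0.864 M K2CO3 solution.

s ≈ 2.12e-6 M

Ag2CO3(s) <=> 2 Ag^+(aq) + CO3^2-(aq)
Ksp = [Ag^+]^2[CO3^2-]
Let s = moles of Ag2CO3 that dissolve per litre. [Ag^+] = 2s, [CO3^2-] = 0.864 + s ≈ 0.864 (since CO3^2- from K2CO3 dominates).
Ksp ≈ (2s)^2 × 0.864
s = 2.12 x 10^-6 M
Check: s = 2.1 × 10^-6 ≪ 0.864, so the approximation is valid.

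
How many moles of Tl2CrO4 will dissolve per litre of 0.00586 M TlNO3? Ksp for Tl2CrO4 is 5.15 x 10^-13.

Tl2CrO4(s) ⇌ 2 Tl^+(aq) + CrO4^2-(aq)
Ksp = [Tl^+]^2[CrO4^2-]
Let s be the molar solubility in this solution. [Tl^+] = 0.00586 + 2s ≈ 0.00586, [CrO4^2-] = s (common-ion effect: Tl^+ is already 0.00586 M).
Ksp ≈ (0.00586)^2 × s
s = 1.50 × 10^-8 M
Check: 2s = 3.0 × 10^-8 ≪ 0.00586, so the approximation is valid.

1.50e-8 M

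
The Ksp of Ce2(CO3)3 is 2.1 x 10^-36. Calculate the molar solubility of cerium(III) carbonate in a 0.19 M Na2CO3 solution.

8.7e-18 M

Ce2(CO3)3(s) ⇌ 2 Ce^3+ + 3 CO3^2-
Ksp = [Ce^3+]^2[CO3^2-]^3
If s mol/L dissolves here, [Ce^3+] = 2s, [CO3^2-] = 0.19 + 3s ≈ 0.19 (Ksp is small, so little additional dissolves).
Ksp ≈ (2s)^2 × (0.19)^3
s = 8.7 x 10^-18 M
Check: 3s = 2.6 × 10^-17 ≪ 0.19, so the approximation is valid.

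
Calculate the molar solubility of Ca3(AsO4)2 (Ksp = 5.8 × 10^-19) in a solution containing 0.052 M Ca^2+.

Ca3(AsO4)2(s) <=> 3 Ca^2+(aq) + 2 AsO4^3-(aq)
Ksp = [Ca^2+]^3[AsO4^3-]^2
Let s be the molar solubility in this solution. [Ca^2+] = 0.052 + 3s ≈ 0.052, [AsO4^3-] = 2s (common-ion effect: Ca^2+ is already 0.052 M).
Ksp ≈ (0.052)^3 × (2s)^2
s = 3.2 x 10^-8 M
Check: 3s = 9.6 × 10^-8 ≪ 0.052, so the approximation is valid.

s = 3.2 × 10^-8 M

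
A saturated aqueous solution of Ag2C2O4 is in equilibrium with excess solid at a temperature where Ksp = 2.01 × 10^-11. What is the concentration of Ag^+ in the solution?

[Ag^+] ≈ 3.43e-4 M

Ag2C2O4(s) ⇌ 2 Ag^+ + C2O4^2-
Ksp = [Ag^+]^2[C2O4^2-]
Let s = molar solubility. Then [Ag^+] = 2s and [C2O4^2-] = s.
Ksp = (2s)^2s = 4s^3
s^3 = 2.01 × 10^-11 / 4, so s = 1.713 x 10^-4 M
[Ag^+] = 2s = 3.43 × 10^-4 M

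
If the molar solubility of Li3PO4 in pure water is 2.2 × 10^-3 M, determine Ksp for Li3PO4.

6.3 × 10^-10

Li3PO4(s) <=> 3 Li^+ + PO4^3-
For each mole of Li3PO4 that dissolves: [Li^+] = 3s, [PO4^3-] = s.
Ksp = [Li^+]^3[PO4^3-]
Substituting: Ksp = (3s)^3s = 27s^4
With s = 2.2 × 10^-3: Ksp = 6.3 x 10^-10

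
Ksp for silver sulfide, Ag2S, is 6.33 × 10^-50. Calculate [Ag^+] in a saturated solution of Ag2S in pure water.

[Ag^+] ≈ 5.02 × 10^-17 M

Ag2S(s) ⇌ 2 Ag^+ + S^2-
Ksp = [Ag^+]^2[S^2-]
If s mol/L of Ag2S dissolves, [Ag^+] = 2s and [S^2-] = s.
Substituting: Ksp = (2s)^2s = 4s^3
s^3 = 6.33 × 10^-50 / 4, so s = 2.511 x 10^-17 M
[Ag^+] = 2s = 5.02 × 10^-17 M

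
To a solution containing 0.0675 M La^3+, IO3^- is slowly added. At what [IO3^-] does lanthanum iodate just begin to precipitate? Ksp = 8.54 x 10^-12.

[IO3^-] = 5.02 × 10^-4 M

La(IO3)3(s) <=> La^3+ + 3 IO3^-
Ksp = [La^3+][IO3^-]^3
Precipitation begins when Q = Ksp. With [La^3+] = 0.0675 M:
8.54 x 10^-12 = (0.0675) × [IO3^-]^3
[IO3^-] = (8.54 x 10^-12 / 6.75 x 10^-2)^(1/3) = 5.02 × 10^-4 M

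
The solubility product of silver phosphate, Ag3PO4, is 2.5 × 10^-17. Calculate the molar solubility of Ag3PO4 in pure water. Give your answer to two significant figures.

Ag3PO4(s) <=> 3 Ag^+(aq) + PO4^3-(aq)
Ksp = [Ag^+]^3[PO4^3-]
For each mole of Ag3PO4 that dissolves: [Ag^+] = 3s, [PO4^3-] = s.
Ksp = (3s)^3s = 27s^4
Solving, s = (2.5 × 10^-17/27)^(1/4) = 3.1 × 10^-5 M

s = 3.1 × 10^-5 M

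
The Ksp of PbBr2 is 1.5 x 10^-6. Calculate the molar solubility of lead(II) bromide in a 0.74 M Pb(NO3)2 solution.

s = 7.1e-4 M

PbBr2(s) ⇌ Pb^2+ + 2 Br^-
Ksp = [Pb^2+][Br^-]^2
Let s = moles of PbBr2 that dissolve per litre. [Pb^2+] = 0.74 + s ≈ 0.74, [Br^-] = 2s (common-ion effect: Pb^2+ is already 0.74 M).
Ksp ≈ 0.74 × (2s)^2
s = 7.1 x 10^-4 M
Check: s = 7.1 × 10^-4 ≪ 0.74, so the approximation is valid.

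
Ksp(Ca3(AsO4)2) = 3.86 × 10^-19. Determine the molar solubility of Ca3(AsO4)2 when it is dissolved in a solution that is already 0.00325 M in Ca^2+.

1.68e-6 M

Ca3(AsO4)2(s) ⇌ 3 Ca^2+(aq) + 2 AsO4^3-(aq)
Ksp = [Ca^2+]^3[AsO4^3-]^2
If s mol/L dissolves here, [Ca^2+] = 0.00325 + 3s ≈ 0.00325, [AsO4^3-] = 2s (Ksp is small, so little additional dissolves).
Ksp ≈ (0.00325)^3 × (2s)^2
s = 1.68 × 10^-6 M
Check: 3s = 5.0 x 10^-6 ≪ 0.00325, so the approximation is valid.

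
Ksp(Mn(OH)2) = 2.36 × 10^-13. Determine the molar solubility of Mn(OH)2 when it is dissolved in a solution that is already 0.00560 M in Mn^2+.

3.25 × 10^-6 M

Mn(OH)2(s) ⇌ Mn^2+ + 2 OH^-
Ksp = [Mn^2+][OH^-]^2
Let s = moles of Mn(OH)2 that dissolve per litre. [Mn^2+] = 0.00560 + s ≈ 0.00560, [OH^-] = 2s (Ksp is small, so little additional dissolves).
Ksp ≈ 0.00560 × (2s)^2
s = 3.25 x 10^-6 M
Check: s = 3.2 x 10^-6 ≪ 0.00560, so the approximation is valid.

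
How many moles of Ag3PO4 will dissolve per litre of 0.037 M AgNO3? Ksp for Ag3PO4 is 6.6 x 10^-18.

Ag3PO4(s) ⇌ 3 Ag^+(aq) + PO4^3-(aq)
Ksp = [Ag^+]^3[PO4^3-]
Let s = moles of Ag3PO4 that dissolve per litre. [Ag^+] = 0.037 + 3s ≈ 0.037, [PO4^3-] = s (Ksp is small, so little additional dissolves).
Ksp ≈ (0.037)^3 × s
s = 1.3 x 10^-13 M
Check: 3s = 3.9 × 10^-13 ≪ 0.037, so the approximation is valid.

s = 1.3e-13 M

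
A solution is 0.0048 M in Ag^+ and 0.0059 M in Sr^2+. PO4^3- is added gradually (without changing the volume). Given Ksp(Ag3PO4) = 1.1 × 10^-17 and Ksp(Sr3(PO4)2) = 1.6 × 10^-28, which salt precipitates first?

Sr3(PO4)2

Each salt begins to precipitate when Q = Ksp, i.e. when [PO4^3-] reaches its threshold.
For Ag3PO4: 1.1 × 10^-17 = (0.0048)^3 × [PO4^3-]  ⇒  [PO4^3-] = 9.9 x 10^-11 M.
For Sr3(PO4)2: 1.6 × 10^-28 = (0.0059)^3 × [PO4^3-]^2  ⇒  [PO4^3-] = 2.8 × 10^-11 M.
The salt with the lower threshold [PO4^3-] precipitates first: Sr3(PO4)2.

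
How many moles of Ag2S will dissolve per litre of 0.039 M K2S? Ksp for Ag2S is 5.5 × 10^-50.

Ag2S(s) ⇌ 2 Ag^+(aq) + S^2-(aq)
Ksp = [Ag^+]^2[S^2-]
Let s = moles of Ag2S that dissolve per litre. [Ag^+] = 2s, [S^2-] = 0.039 + s ≈ 0.039 (common-ion effect: S^2- is already 0.039 M).
Ksp ≈ (2s)^2 × 0.039
s = 5.9 × 10^-25 M
Check: s = 5.9 x 10^-25 ≪ 0.039, so the approximation is valid.

s ≈ 5.9 × 10^-25 M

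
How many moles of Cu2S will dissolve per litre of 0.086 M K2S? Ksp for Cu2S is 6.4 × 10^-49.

Cu2S(s) ⇌ 2 Cu^+(aq) + S^2-(aq)
Ksp = [Cu^+]^2[S^2-]
Let s = moles of Cu2S that dissolve per litre. [Cu^+] = 2s, [S^2-] = 0.086 + s ≈ 0.086 (Ksp is small, so little additional dissolves).
Ksp ≈ (2s)^2 × 0.086
s = 1.4 × 10^-24 M
Check: s = 1.4 × 10^-24 ≪ 0.086, so the approximation is valid.

s = 1.4e-24 M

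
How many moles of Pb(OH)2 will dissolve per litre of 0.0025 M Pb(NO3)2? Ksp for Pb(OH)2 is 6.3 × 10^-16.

Pb(OH)2(s) ⇌ Pb^2+ + 2 OH^-
Ksp = [Pb^2+][OH^-]^2
If s mol/L dissolves here, [Pb^2+] = 0.0025 + s ≈ 0.0025, [OH^-] = 2s (common-ion effect: Pb^2+ is already 0.0025 M).
Ksp ≈ 0.0025 × (2s)^2
s = 2.5 x 10^-7 M
Check: s = 2.5 × 10^-7 ≪ 0.0025, so the approximation is valid.

s = 2.5e-7 M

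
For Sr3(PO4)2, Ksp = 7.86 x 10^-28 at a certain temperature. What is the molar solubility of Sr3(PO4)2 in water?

Sr3(PO4)2(s) ⇌ 3 Sr^2+(aq) + 2 PO4^3-(aq)
Ksp = [Sr^2+]^3[PO4^3-]^2
Let s = molar solubility. Then [Sr^2+] = 3s and [PO4^3-] = 2s.
Substituting: Ksp = (3s)^3(2s)^2 = 108s^5
s^5 = 7.86 x 10^-28 / 108, so s = 1.49 x 10^-6 M

s = 1.49 × 10^-6 M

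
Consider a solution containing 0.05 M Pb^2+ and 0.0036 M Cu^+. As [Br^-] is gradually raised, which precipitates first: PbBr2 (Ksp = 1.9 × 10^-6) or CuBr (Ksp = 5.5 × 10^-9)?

Each salt begins to precipitate when Q = Ksp, i.e. when [Br^-] reaches its threshold.
For PbBr2: 1.9 × 10^-6 = 0.05 × [Br^-]^2  ⇒  [Br^-] = 6.2 × 10^-3 M.
For CuBr: 5.5 × 10^-9 = 0.0036 × [Br^-]  ⇒  [Br^-] = 1.5 × 10^-6 M.
The salt with the lower threshold [Br^-] precipitates first: CuBr.

CuBr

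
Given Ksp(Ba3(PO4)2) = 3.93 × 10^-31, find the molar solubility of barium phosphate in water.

s ≈ 3.25e-7 M

Ba3(PO4)2(s) ⇌ 3 Ba^2+(aq) + 2 PO4^3-(aq)
Ksp = [Ba^2+]^3[PO4^3-]^2
If s mol/L of Ba3(PO4)2 dissolves, [Ba^2+] = 3s and [PO4^3-] = 2s.
Ksp = (3s)^3(2s)^2 = 108s^5
s = (3.93 × 10^-31 / 108)^(1/5) = 3.25 × 10^-7 M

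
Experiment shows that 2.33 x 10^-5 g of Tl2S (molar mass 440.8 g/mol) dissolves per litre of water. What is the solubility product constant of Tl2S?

Molar solubility s = (2.33 x 10^-5 g/L) / (440.8 g/mol) = 5.286 × 10^-8 M.
Tl2S(s) ⇌ 2 Tl^+ + S^2-
With molar solubility s: [Tl^+] = 2s, [S^2-] = s.
Ksp = [Tl^+]^2[S^2-]
Ksp = (2s)^2s = 4s^3
Ksp = 4 × (5.286 × 10^-8)^3 = 5.91 x 10^-22

5.91 × 10^-22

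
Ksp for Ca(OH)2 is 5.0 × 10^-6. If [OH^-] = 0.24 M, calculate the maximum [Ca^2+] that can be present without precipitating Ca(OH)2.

[Ca^2+] ≈ 8.7e-5 M

Ca(OH)2(s) <=> Ca^2+ + 2 OH^-
Ksp = [Ca^2+][OH^-]^2
Precipitation begins when Q = Ksp. With [OH^-] = 0.24 M:
5.0 × 10^-6 = (0.24)^2 × [Ca^2+]
[Ca^2+] = (5.0 × 10^-6 / 5.76 × 10^-2) = 8.7 x 10^-5 M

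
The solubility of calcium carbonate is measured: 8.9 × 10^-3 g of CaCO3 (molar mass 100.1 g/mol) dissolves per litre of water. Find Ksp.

Molar solubility s = (8.9 × 10^-3 g/L) / (100.1 g/mol) = 8.89 × 10^-5 M.
CaCO3(s) ⇌ Ca^2+ + CO3^2-
Let s = molar solubility. Then [Ca^2+] = s and [CO3^2-] = s.
Ksp = [Ca^2+][CO3^2-]
Ksp = s^2
Ksp = (8.89 x 10^-5)^2 = 7.9 × 10^-9

Ksp = 7.9 × 10^-9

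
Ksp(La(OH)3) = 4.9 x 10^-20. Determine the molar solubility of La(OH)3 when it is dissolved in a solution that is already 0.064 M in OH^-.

1.9e-16 M

La(OH)3(s) ⇌ La^3+ + 3 OH^-
Ksp = [La^3+][OH^-]^3
If s mol/L dissolves here, [La^3+] = s, [OH^-] = 0.064 + 3s ≈ 0.064 (since the OH^- already present dominates).
Ksp ≈ s × (0.064)^3
s = 1.9 x 10^-16 M
Check: 3s = 5.6 × 10^-16 ≪ 0.064, so the approximation is valid.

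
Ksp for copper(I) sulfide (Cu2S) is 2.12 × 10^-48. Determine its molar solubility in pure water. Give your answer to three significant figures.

Cu2S(s) <=> 2 Cu^+ + S^2-
Ksp = [Cu^+]^2[S^2-]
Let s = molar solubility. Then [Cu^+] = 2s and [S^2-] = s.
Substituting: Ksp = (2s)^2s = 4s^3
s = (2.12 × 10^-48 / 4)^(1/3) = 8.09 × 10^-17 M

8.09e-17 M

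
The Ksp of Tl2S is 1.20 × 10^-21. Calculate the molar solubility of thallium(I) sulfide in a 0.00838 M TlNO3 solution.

Tl2S(s) <=> 2 Tl^+ + S^2-
Ksp = [Tl^+]^2[S^2-]
Let s be the molar solubility in this solution. [Tl^+] = 0.00838 + 2s ≈ 0.00838, [S^2-] = s (since Tl^+ from TlNO3 dominates).
Ksp ≈ (0.00838)^2 × s
s = 1.71 × 10^-17 M
Check: 2s = 3.4 x 10^-17 ≪ 0.00838, so the approximation is valid.

s = 1.71 × 10^-17 M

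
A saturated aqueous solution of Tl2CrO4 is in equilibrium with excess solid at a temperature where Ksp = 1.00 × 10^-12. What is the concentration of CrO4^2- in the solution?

[CrO4^2-] = 6.30 × 10^-5 M

Tl2CrO4(s) <=> 2 Tl^+(aq) + CrO4^2-(aq)
Ksp = [Tl^+]^2[CrO4^2-]
Let s = molar solubility. Then [Tl^+] = 2s and [CrO4^2-] = s.
So Ksp = (2s)^2 × s = 4s^3
s^3 = 1.00 × 10^-12 / 4, so s = 6.300 x 10^-5 M
[CrO4^2-] = s = 6.30 × 10^-5 M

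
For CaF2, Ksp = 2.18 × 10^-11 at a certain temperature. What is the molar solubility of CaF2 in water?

s = 1.76e-4 M

CaF2(s) ⇌ Ca^2+(aq) + 2 F^-(aq)
Ksp = [Ca^2+][F^-]^2
With molar solubility s: [Ca^2+] = s, [F^-] = 2s.
Ksp = s(2s)^2 = 4s^3
s = (2.18 × 10^-11 / 4)^(1/3) = 1.76 x 10^-4 M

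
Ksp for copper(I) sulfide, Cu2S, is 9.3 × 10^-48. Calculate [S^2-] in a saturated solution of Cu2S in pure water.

Cu2S(s) <=> 2 Cu^+(aq) + S^2-(aq)
Ksp = [Cu^+]^2[S^2-]
Let s = molar solubility. Then [Cu^+] = 2s and [S^2-] = s.
Ksp = (2s)^2s = 4s^3
s^3 = 9.3 × 10^-48 / 4, so s = 1.32 × 10^-16 M
[S^2-] = s = 1.3 × 10^-16 M

[S^2-] = 1.3e-16 M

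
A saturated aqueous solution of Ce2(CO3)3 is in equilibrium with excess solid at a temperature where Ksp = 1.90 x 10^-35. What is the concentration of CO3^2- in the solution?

Ce2(CO3)3(s) <=> 2 Ce^3+ + 3 CO3^2-
Ksp = [Ce^3+]^2[CO3^2-]^3
If s mol/L of Ce2(CO3)3 dissolves, [Ce^3+] = 2s and [CO3^2-] = 3s.
Substituting: Ksp = (2s)^2(3s)^3 = 108s^5
s^5 = 1.90 x 10^-35 / 108, so s = 4.457 × 10^-8 M
[CO3^2-] = 3s = 1.34 x 10^-7 M

1.34 x 10^-7 M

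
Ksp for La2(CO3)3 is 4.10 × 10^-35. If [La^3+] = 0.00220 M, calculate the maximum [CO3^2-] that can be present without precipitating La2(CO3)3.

La2(CO3)3(s) ⇌ 2 La^3+(aq) + 3 CO3^2-(aq)
Ksp = [La^3+]^2[CO3^2-]^3
Precipitation begins when Q = Ksp. With [La^3+] = 0.00220 M:
4.10 × 10^-35 = (0.00220)^2 × [CO3^2-]^3
[CO3^2-] = (4.10 × 10^-35 / 4.840 × 10^-6)^(1/3) = 2.04 x 10^-10 M

[CO3^2-] = 2.04 × 10^-10 M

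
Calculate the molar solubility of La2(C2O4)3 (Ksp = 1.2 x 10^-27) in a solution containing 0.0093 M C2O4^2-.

1.9e-11 M

La2(C2O4)3(s) ⇌ 2 La^3+(aq) + 3 C2O4^2-(aq)
Ksp = [La^3+]^2[C2O4^2-]^3
If s mol/L dissolves here, [La^3+] = 2s, [C2O4^2-] = 0.0093 + 3s ≈ 0.0093 (since the C2O4^2- already present dominates).
Ksp ≈ (2s)^2 × (0.0093)^3
s = 1.9 × 10^-11 M
Check: 3s = 5.8 x 10^-11 ≪ 0.0093, so the approximation is valid.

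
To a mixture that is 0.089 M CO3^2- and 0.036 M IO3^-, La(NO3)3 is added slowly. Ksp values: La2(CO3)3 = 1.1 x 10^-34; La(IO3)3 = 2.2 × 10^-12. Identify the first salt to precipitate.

Precipitation of each salt starts when its ion product equals its Ksp.
For La2(CO3)3: 1.1 x 10^-34 = (0.089)^3 × [La^3+]^2  ⇒  [La^3+] = 4.0 × 10^-16 M.
For La(IO3)3: 2.2 × 10^-12 = (0.036)^3 × [La^3+]  ⇒  [La^3+] = 4.7 × 10^-8 M.
The salt with the lower threshold [La^3+] precipitates first: La2(CO3)3.

La2(CO3)3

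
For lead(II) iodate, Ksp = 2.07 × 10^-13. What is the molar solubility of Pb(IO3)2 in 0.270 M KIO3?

s = 2.84e-12 M

Pb(IO3)2(s) ⇌ Pb^2+ + 2 IO3^-
Ksp = [Pb^2+][IO3^-]^2
Let s = moles of Pb(IO3)2 that dissolve per litre. [Pb^2+] = s, [IO3^-] = 0.270 + 2s ≈ 0.270 (since IO3^- from KIO3 dominates).
Ksp ≈ s × (0.270)^2
s = 2.84 × 10^-12 M
Check: 2s = 5.7 × 10^-12 ≪ 0.270, so the approximation is valid.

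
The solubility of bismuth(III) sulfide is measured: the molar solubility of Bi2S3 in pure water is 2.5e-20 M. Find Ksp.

Bi2S3(s) ⇌ 2 Bi^3+ + 3 S^2-
For each mole of Bi2S3 that dissolves: [Bi^3+] = 2s, [S^2-] = 3s.
Ksp = [Bi^3+]^2[S^2-]^3
So Ksp = (2s)^2 × (3s)^3 = 108s^5
Ksp = 108 × (2.5 × 10^-20)^5 = 1.1 × 10^-96

Ksp ≈ 1.1e-96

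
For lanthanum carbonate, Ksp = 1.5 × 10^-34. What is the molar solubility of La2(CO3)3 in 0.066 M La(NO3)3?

s ≈ 1.1e-11 M

La2(CO3)3(s) ⇌ 2 La^3+(aq) + 3 CO3^2-(aq)
Ksp = [La^3+]^2[CO3^2-]^3
If s mol/L dissolves here, [La^3+] = 0.066 + 2s ≈ 0.066, [CO3^2-] = 3s (common-ion effect: La^3+ is already 0.066 M).
Ksp ≈ (0.066)^2 × (3s)^3
s = 1.1 × 10^-11 M
Check: 2s = 2.2 x 10^-11 ≪ 0.066, so the approximation is valid.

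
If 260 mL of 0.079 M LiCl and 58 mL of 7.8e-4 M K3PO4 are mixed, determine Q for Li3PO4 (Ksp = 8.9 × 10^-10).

Q ≈ 3.8e-8

Total volume = 260 + 58 = 318 mL.
[Li^+] = 7.9 × 10^-2 × (260/318) = 6.46 x 10^-2 M
[PO4^3-] = 7.8 x 10^-4 × (58/318) = 1.42 x 10^-4 M
Li3PO4(s) ⇌ 3 Li^+ + PO4^3-, so Q = [Li^+]^3[PO4^3-]
Q = (6.46 × 10^-2)^3(1.42 × 10^-4) = 3.8 × 10^-8
Q > Ksp, so Li3PO4 will precipitate.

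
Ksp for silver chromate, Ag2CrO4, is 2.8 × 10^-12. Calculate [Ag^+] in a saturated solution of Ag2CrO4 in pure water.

[Ag^+] ≈ 1.8e-4 M

Ag2CrO4(s) <=> 2 Ag^+ + CrO4^2-
Ksp = [Ag^+]^2[CrO4^2-]
Let s = molar solubility. Then [Ag^+] = 2s and [CrO4^2-] = s.
Ksp = (2s)^2s = 4s^3
Solving, s = (2.8 × 10^-12/4)^(1/3) = 8.88 × 10^-5 M
[Ag^+] = 2s = 1.8 × 10^-4 M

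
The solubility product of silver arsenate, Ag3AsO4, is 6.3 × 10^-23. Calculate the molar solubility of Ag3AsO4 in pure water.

Ag3AsO4(s) ⇌ 3 Ag^+ + AsO4^3-
Ksp = [Ag^+]^3[AsO4^3-]
Let s = molar solubility. Then [Ag^+] = 3s and [AsO4^3-] = s.
Substituting: Ksp = (3s)^3s = 27s^4
s^4 = 6.3 × 10^-23 / 27, so s = 1.2 x 10^-6 M

s ≈ 1.2 × 10^-6 M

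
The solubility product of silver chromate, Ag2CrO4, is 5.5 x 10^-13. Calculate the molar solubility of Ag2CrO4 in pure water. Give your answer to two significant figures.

s = 5.2e-5 M

Ag2CrO4(s) <=> 2 Ag^+ + CrO4^2-
Ksp = [Ag^+]^2[CrO4^2-]
For each mole of Ag2CrO4 that dissolves: [Ag^+] = 2s, [CrO4^2-] = s.
Ksp = (2s)^2s = 4s^3
s^3 = 5.5 x 10^-13 / 4, so s = 5.2 × 10^-5 M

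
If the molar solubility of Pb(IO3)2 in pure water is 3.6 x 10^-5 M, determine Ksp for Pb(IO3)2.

Ksp = 1.9 × 10^-13

Pb(IO3)2(s) <=> Pb^2+(aq) + 2 IO3^-(aq)
If s mol/L of Pb(IO3)2 dissolves, [Pb^2+] = s and [IO3^-] = 2s.
Ksp = [Pb^2+][IO3^-]^2
Substituting: Ksp = s(2s)^2 = 4s^3
Ksp = 4 × (3.6 × 10^-5)^3 = 1.9 x 10^-13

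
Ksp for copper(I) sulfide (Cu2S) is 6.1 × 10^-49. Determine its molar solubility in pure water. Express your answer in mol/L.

Cu2S(s) ⇌ 2 Cu^+(aq) + S^2-(aq)
Ksp = [Cu^+]^2[S^2-]
Let s = molar solubility. Then [Cu^+] = 2s and [S^2-] = s.
So Ksp = (2s)^2 × s = 4s^3
s = (6.1 × 10^-49 / 4)^(1/3) = 5.3 x 10^-17 M

5.3 × 10^-17 M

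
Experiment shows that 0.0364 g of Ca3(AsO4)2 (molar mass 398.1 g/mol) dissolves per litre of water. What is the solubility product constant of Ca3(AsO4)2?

Molar solubility s = (3.64 × 10^-2 g/L) / (398.1 g/mol) = 9.143 x 10^-5 M.
Ca3(AsO4)2(s) ⇌ 3 Ca^2+(aq) + 2 AsO4^3-(aq)
If s mol/L of Ca3(AsO4)2 dissolves, [Ca^2+] = 3s and [AsO4^3-] = 2s.
Ksp = [Ca^2+]^3[AsO4^3-]^2
So Ksp = (3s)^3 × (2s)^2 = 108s^5
With s = 9.143 × 10^-5: Ksp = 6.90 x 10^-19

Ksp ≈ 6.90 x 10^-19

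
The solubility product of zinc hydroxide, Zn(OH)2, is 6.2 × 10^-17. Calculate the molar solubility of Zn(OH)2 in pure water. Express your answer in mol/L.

2.5 × 10^-6 M

Zn(OH)2(s) ⇌ Zn^2+ + 2 OH^-
Ksp = [Zn^2+][OH^-]^2
For each mole of Zn(OH)2 that dissolves: [Zn^2+] = s, [OH^-] = 2s.
Ksp = s(2s)^2 = 4s^3
s^3 = 6.2 × 10^-17 / 4, so s = 2.5 × 10^-6 M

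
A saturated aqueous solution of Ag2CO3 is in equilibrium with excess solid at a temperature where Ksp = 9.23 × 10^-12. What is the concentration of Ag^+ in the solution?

[Ag^+] = 2.64e-4 M

Ag2CO3(s) ⇌ 2 Ag^+(aq) + CO3^2-(aq)
Ksp = [Ag^+]^2[CO3^2-]
Let s = molar solubility. Then [Ag^+] = 2s and [CO3^2-] = s.
Ksp = (2s)^2s = 4s^3
Solving, s = (9.23 × 10^-12/4)^(1/3) = 1.321 x 10^-4 M
[Ag^+] = 2s = 2.64 x 10^-4 M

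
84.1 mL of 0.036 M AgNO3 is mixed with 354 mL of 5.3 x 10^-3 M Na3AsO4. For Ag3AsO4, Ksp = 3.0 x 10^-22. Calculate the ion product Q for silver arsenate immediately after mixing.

Q = 1.4 x 10^-9

Total volume = 84.1 + 354 = 438.1 mL.
[Ag^+] = 3.6 x 10^-2 × (84.1/438.1) = 6.91 × 10^-3 M
[AsO4^3-] = 5.3 x 10^-3 × (354/438.1) = 4.28 x 10^-3 M
Ag3AsO4(s) ⇌ 3 Ag^+ + AsO4^3-, so Q = [Ag^+]^3[AsO4^3-]
Q = (6.91 x 10^-3)^3(4.28 x 10^-3) = 1.4 × 10^-9
Q > Ksp, so Ag3AsO4 will precipitate.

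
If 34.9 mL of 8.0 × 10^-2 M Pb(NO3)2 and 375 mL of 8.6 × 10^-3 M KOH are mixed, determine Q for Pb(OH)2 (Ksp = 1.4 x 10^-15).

Total volume = 34.9 + 375 = 409.9 mL.
[Pb^2+] = 8.0 × 10^-2 × (34.9/409.9) = 6.81 x 10^-3 M
[OH^-] = 8.6 × 10^-3 × (375/409.9) = 7.87 × 10^-3 M
Pb(OH)2(s) ⇌ Pb^2+ + 2 OH^-, so Q = [Pb^2+][OH^-]^2
Q = (6.81 × 10^-3)(7.87 x 10^-3)^2 = 4.2 × 10^-7
Q > Ksp, so Pb(OH)2 will precipitate.

4.2 x 10^-7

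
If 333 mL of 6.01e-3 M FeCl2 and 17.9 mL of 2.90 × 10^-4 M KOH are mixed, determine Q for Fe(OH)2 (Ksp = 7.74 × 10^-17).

1.25 × 10^-12

Total volume = 333 + 17.9 = 350.9 mL.
[Fe^2+] = 6.01 x 10^-3 × (333/350.9) = 5.703 × 10^-3 M
[OH^-] = 2.90 × 10^-4 × (17.9/350.9) = 1.479 × 10^-5 M
Fe(OH)2(s) ⇌ Fe^2+ + 2 OH^-, so Q = [Fe^2+][OH^-]^2
Q = (5.703 × 10^-3)(1.479 x 10^-5)^2 = 1.25 × 10^-12
Q > Ksp, so Fe(OH)2 will precipitate.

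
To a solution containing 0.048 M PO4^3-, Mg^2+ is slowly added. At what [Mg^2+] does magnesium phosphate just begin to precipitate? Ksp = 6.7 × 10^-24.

Mg3(PO4)2(s) <=> 3 Mg^2+ + 2 PO4^3-
Ksp = [Mg^2+]^3[PO4^3-]^2
Precipitation begins when Q = Ksp. With [PO4^3-] = 0.048 M:
6.7 × 10^-24 = (0.048)^2 × [Mg^2+]^3
[Mg^2+] = (6.7 × 10^-24 / 2.30 x 10^-3)^(1/3) = 1.4 x 10^-7 M

[Mg^2+] = 1.4 x 10^-7 M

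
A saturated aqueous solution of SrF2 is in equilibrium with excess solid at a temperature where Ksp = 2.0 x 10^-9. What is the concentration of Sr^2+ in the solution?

7.9 × 10^-4 M

SrF2(s) <=> Sr^2+(aq) + 2 F^-(aq)
Ksp = [Sr^2+][F^-]^2
For each mole of SrF2 that dissolves: [Sr^2+] = s, [F^-] = 2s.
Substituting: Ksp = s(2s)^2 = 4s^3
s = (2.0 x 10^-9 / 4)^(1/3) = 7.94 × 10^-4 M
[Sr^2+] = s = 7.9 × 10^-4 M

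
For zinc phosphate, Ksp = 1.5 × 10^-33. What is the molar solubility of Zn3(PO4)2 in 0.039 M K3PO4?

s ≈ 3.3 x 10^-11 M

Zn3(PO4)2(s) <=> 3 Zn^2+ + 2 PO4^3-
Ksp = [Zn^2+]^3[PO4^3-]^2
If s mol/L dissolves here, [Zn^2+] = 3s, [PO4^3-] = 0.039 + 2s ≈ 0.039 (Ksp is small, so little additional dissolves).
Ksp ≈ (3s)^3 × (0.039)^2
s = 3.3 x 10^-11 M
Check: 2s = 6.6 x 10^-11 ≪ 0.039, so the approximation is valid.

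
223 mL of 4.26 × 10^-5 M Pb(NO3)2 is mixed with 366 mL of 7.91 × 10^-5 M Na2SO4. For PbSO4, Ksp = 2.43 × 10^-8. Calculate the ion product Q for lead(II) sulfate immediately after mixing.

Total volume = 223 + 366 = 589 mL.
[Pb^2+] = 4.26 × 10^-5 × (223/589) = 1.613 × 10^-5 M
[SO4^2-] = 7.91 × 10^-5 × (366/589) = 4.915 × 10^-5 M
PbSO4(s) ⇌ Pb^2+(aq) + SO4^2-(aq), so Q = [Pb^2+][SO4^2-]
Q = (1.613 × 10^-5)(4.915 × 10^-5) = 7.93 × 10^-10
Q < Ksp, so no precipitate of PbSO4 forms.

7.93e-10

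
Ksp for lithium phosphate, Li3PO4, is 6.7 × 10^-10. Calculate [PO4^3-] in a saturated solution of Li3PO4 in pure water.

Li3PO4(s) ⇌ 3 Li^+(aq) + PO4^3-(aq)
Ksp = [Li^+]^3[PO4^3-]
For each mole of Li3PO4 that dissolves: [Li^+] = 3s, [PO4^3-] = s.
So Ksp = (3s)^3 × s = 27s^4
s = (6.7 × 10^-10 / 27)^(1/4) = 2.23 × 10^-3 M
[PO4^3-] = s = 2.2 × 10^-3 M

[PO4^3-] ≈ 2.2 × 10^-3 M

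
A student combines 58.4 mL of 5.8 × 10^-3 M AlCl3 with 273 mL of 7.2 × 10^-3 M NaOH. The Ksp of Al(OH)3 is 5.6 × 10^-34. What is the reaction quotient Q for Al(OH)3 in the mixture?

Q = 2.1e-10

Total volume = 58.4 + 273 = 331.4 mL.
[Al^3+] = 5.8 × 10^-3 × (58.4/331.4) = 1.02 × 10^-3 M
[OH^-] = 7.2 × 10^-3 × (273/331.4) = 5.93 × 10^-3 M
Al(OH)3(s) <=> Al^3+ + 3 OH^-, so Q = [Al^3+][OH^-]^3
Q = (1.02 x 10^-3)(5.93 x 10^-3)^3 = 2.1 × 10^-10
Q > Ksp, so Al(OH)3 will precipitate.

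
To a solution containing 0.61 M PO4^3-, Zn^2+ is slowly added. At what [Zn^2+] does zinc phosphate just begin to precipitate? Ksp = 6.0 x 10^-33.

Zn3(PO4)2(s) ⇌ 3 Zn^2+(aq) + 2 PO4^3-(aq)
Ksp = [Zn^2+]^3[PO4^3-]^2
Precipitation begins when Q = Ksp. With [PO4^3-] = 0.61 M:
6.0 x 10^-33 = (0.61)^2 × [Zn^2+]^3
[Zn^2+] = (6.0 x 10^-33 / 3.72 × 10^-1)^(1/3) = 2.5 x 10^-11 M

[Zn^2+] = 2.5 × 10^-11 M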